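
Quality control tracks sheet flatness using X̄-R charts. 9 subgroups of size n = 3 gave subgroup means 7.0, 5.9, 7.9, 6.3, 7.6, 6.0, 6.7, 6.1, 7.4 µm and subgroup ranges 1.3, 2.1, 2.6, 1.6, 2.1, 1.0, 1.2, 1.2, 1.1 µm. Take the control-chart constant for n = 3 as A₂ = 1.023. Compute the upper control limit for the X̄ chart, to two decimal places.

8.38

X̄̄ = (7.0 + 5.9 + 7.9 + 6.3 + 7.6 + 6.0 + 6.7 + 6.1 + 7.4) / 9 = 60.9000 / 9 = 6.7667
R̄ = (1.3 + 2.1 + 2.6 + 1.6 + 2.1 + 1.0 + 1.2 + 1.2 + 1.1) / 9 = 14.2000 / 9 = 1.5778
UCL = X̄̄ + A₂·R̄ = 6.7667 + 1.023 × 1.5778 = 8.3807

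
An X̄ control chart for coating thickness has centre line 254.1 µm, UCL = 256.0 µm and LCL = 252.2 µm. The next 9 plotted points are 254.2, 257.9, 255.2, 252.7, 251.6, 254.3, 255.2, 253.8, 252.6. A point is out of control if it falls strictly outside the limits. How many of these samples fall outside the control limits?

Compare each point to [252.2, 256.0]: sample 2 = 257.9 > UCL; sample 5 = 251.6 < LCL.

2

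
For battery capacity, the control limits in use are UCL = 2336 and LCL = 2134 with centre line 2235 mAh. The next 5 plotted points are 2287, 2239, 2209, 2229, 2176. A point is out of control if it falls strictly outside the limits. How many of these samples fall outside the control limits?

0

All 5 points lie within [2134, 2336].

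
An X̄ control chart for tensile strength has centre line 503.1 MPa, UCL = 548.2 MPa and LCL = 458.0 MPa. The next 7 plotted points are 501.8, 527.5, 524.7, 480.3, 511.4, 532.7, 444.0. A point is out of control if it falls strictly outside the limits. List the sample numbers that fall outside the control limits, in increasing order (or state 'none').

7

Compare each point to [458.0, 548.2]: sample 7 = 444.0 < LCL.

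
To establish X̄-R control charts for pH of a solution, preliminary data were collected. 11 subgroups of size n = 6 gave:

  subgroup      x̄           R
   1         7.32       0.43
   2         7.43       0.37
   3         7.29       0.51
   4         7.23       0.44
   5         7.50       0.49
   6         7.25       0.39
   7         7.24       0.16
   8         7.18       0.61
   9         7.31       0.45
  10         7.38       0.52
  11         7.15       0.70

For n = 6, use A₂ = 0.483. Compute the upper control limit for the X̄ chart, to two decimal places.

X̄̄ = (7.32 + 7.43 + 7.29 + 7.23 + 7.50 + 7.25 + 7.24 + 7.18 + 7.31 + 7.38 + 7.15) / 11 = 80.2800 / 11 = 7.2982
R̄ = (0.43 + 0.37 + 0.51 + 0.44 + 0.49 + 0.39 + 0.16 + 0.61 + 0.45 + 0.52 + 0.70) / 11 = 5.0700 / 11 = 0.4609
UCL = X̄̄ + A₂·R̄ = 7.2982 + 0.483 × 0.4609 = 7.5208

7.52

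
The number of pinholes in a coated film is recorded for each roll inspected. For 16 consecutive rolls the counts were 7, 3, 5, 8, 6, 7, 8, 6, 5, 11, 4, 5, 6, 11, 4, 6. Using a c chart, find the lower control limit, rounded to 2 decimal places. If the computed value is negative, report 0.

c̄ = (7 + 3 + 5 + 8 + 6 + 7 + 8 + 6 + 5 + 11 + 4 + 5 + 6 + 11 + 4 + 6) / 16 = 102 / 16 = 6.3750
LCL = c̄ − 3√c̄ = 6.3750 − 3 × 2.5249 = -1.1996 → 0 (cannot be negative)

0.00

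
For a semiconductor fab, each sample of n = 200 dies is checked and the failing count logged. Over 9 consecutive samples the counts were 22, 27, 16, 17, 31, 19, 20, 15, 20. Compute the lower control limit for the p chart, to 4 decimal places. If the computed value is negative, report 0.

p̄ = Σdᵢ / (k·n) = 187 / (9 × 200) = 0.10389
LCL = p̄ − 3·√(p̄(1−p̄)/n) = 0.10389 − 3 × 0.02157 = 0.03916

0.0392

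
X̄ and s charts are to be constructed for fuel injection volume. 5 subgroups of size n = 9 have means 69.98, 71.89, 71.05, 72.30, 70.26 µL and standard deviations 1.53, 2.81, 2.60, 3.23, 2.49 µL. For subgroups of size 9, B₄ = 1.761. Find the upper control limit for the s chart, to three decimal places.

4.459

s̄ = (1.53 + 2.81 + 2.60 + 3.23 + 2.49) / 5 = 2.5320
UCL_s = B₄·s̄ = 1.761 × 2.5320 = 4.4589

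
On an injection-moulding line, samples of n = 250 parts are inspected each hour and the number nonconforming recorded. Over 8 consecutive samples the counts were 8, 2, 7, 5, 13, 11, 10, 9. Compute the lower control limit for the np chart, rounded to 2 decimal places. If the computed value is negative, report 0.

p̄ = Σdᵢ / (k·n) = 65 / (8 × 250) = 0.03250
LCL = np̄ − 3·√(np̄(1−p̄)) = 8.1250 − 3 × 2.8037 = -0.2862 → 0 (negative, so LCL = 0)

0.00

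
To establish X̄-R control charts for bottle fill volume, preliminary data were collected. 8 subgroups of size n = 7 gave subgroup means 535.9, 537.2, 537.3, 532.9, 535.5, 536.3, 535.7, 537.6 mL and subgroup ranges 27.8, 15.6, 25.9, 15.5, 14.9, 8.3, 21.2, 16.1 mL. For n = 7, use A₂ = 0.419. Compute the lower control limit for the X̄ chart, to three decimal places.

528.440

X̄̄ = (535.9 + 537.2 + 537.3 + 532.9 + 535.5 + 536.3 + 535.7 + 537.6) / 8 = 4288.4000 / 8 = 536.0500
R̄ = (27.8 + 15.6 + 25.9 + 15.5 + 14.9 + 8.3 + 21.2 + 16.1) / 8 = 145.3000 / 8 = 18.1625
LCL = X̄̄ − A₂·R̄ = 536.0500 − 0.419 × 18.1625 = 528.4399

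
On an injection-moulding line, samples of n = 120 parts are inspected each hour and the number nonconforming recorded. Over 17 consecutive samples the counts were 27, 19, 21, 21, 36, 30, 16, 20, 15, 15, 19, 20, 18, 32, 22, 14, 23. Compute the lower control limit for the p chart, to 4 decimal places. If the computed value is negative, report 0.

p̄ = Σdᵢ / (k·n) = 368 / (17 × 120) = 0.18039
LCL = p̄ − 3·√(p̄(1−p̄)/n) = 0.18039 − 3 × 0.03510 = 0.07509

0.0751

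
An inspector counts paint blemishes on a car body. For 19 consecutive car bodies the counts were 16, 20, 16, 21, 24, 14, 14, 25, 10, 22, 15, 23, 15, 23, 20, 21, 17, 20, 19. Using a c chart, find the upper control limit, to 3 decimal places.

31.652

c̄ = (16 + 20 + 16 + 21 + 24 + 14 + 14 + 25 + 10 + 22 + 15 + 23 + 15 + 23 + 20 + 21 + 17 + 20 + 19) / 19 = 355 / 19 = 18.6842
UCL = c̄ + 3√c̄ = 18.6842 + 3 × √18.6842 = 18.6842 + 3 × 4.3225 = 31.6518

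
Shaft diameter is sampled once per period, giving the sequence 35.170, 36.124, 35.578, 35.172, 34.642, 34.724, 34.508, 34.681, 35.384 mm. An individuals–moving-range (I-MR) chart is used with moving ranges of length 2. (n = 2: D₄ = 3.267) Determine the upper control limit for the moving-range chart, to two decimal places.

Moving ranges: 0.954, 0.546, 0.406, 0.530, 0.082, 0.216, 0.173, 0.703; M̄R̄ = 3.6100 / 8 = 0.4512
UCL_MR = D₄·M̄R̄ = 3.267 × 0.4512 = 1.4742

1.47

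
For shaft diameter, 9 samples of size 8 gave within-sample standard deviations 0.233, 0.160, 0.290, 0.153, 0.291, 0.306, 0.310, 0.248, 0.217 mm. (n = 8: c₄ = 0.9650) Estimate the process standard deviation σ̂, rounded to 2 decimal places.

0.25

s̄ = (0.233 + 0.160 + 0.290 + 0.153 + 0.291 + 0.306 + 0.310 + 0.248 + 0.217) / 9 = 0.2453
σ̂ = s̄ / c₄ = 0.2453 / 0.9650 = 0.2542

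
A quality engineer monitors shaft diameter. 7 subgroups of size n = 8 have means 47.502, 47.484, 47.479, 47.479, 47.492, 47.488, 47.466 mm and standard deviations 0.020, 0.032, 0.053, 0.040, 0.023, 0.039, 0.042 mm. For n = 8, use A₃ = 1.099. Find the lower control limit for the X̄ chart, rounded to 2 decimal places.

X̄̄ = (47.502 + 47.484 + 47.479 + 47.479 + 47.492 + 47.488 + 47.466) / 7 = 47.4843
s̄ = (0.020 + 0.032 + 0.053 + 0.040 + 0.023 + 0.039 + 0.042) / 7 = 0.0356
LCL = X̄̄ − A₃·s̄ = 47.4843 − 1.099 × 0.0356 = 47.4452

47.45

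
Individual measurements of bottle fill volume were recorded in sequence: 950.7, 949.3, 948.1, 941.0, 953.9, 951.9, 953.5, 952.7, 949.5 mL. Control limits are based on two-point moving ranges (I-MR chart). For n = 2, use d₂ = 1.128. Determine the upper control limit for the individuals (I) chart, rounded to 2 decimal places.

X̄ = (950.7 + 949.3 + 948.1 + 941.0 + 953.9 + 951.9 + 953.5 + 952.7 + 949.5) / 9 = 950.0667
Moving ranges: 1.4, 1.2, 7.1, 12.9, 2.0, 1.6, 0.8, 3.2; M̄R̄ = 30.2000 / 8 = 3.7750
UCL = X̄ + 3·M̄R̄/d₂ = 950.0667 + 3 × 3.7750 / 1.128 = 960.1066

960.11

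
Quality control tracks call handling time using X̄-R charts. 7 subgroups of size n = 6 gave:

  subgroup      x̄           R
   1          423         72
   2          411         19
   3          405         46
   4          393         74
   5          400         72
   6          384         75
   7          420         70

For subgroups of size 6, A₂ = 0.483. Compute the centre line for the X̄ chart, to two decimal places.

X̄̄ = (423 + 411 + 405 + 393 + 400 + 384 + 420) / 7 = 2836.0000 / 7 = 405.1429
CL = X̄̄ = 405.1429

405.14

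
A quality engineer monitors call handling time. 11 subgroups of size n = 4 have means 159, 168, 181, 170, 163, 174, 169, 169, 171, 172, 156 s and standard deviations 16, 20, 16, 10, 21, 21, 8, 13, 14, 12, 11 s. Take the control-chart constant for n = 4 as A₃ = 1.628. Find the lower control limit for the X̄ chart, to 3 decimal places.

X̄̄ = (159 + 168 + 181 + 170 + 163 + 174 + 169 + 169 + 171 + 172 + 156) / 11 = 168.3636
s̄ = (16 + 20 + 16 + 10 + 21 + 21 + 8 + 13 + 14 + 12 + 11) / 11 = 14.7273
LCL = X̄̄ − A₃·s̄ = 168.3636 − 1.628 × 14.7273 = 144.3876

144.388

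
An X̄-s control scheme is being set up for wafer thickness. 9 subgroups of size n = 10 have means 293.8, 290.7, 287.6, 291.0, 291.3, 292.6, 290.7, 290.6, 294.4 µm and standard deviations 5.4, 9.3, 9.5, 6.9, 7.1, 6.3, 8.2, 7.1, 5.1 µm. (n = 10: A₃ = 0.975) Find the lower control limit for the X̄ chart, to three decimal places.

X̄̄ = (293.8 + 290.7 + 287.6 + 291.0 + 291.3 + 292.6 + 290.7 + 290.6 + 294.4) / 9 = 291.4111
s̄ = (5.4 + 9.3 + 9.5 + 6.9 + 7.1 + 6.3 + 8.2 + 7.1 + 5.1) / 9 = 7.2111
LCL = X̄̄ − A₃·s̄ = 291.4111 − 0.975 × 7.2111 = 284.3803

284.380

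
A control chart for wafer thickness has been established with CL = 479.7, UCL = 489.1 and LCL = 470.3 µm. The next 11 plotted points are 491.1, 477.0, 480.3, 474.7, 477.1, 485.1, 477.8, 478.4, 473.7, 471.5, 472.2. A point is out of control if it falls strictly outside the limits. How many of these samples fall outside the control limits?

Compare each point to [470.3, 489.1]: sample 1 = 491.1 > UCL.

1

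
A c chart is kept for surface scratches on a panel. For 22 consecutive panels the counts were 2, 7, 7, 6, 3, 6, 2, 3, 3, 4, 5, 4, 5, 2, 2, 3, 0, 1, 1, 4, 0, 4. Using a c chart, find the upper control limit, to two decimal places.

c̄ = (2 + 7 + 7 + 6 + 3 + 6 + 2 + 3 + 3 + 4 + 5 + 4 + 5 + 2 + 2 + 3 + 0 + 1 + 1 + 4 + 0 + 4) / 22 = 74 / 22 = 3.3636
UCL = c̄ + 3√c̄ = 3.3636 + 3 × √3.3636 = 3.3636 + 3 × 1.8340 = 8.8657

8.87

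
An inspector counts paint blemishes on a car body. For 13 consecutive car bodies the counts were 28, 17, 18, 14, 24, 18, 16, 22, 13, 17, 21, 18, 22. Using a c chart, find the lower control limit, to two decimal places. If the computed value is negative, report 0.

5.97

c̄ = (28 + 17 + 18 + 14 + 24 + 18 + 16 + 22 + 13 + 17 + 21 + 18 + 22) / 13 = 248 / 13 = 19.0769
LCL = c̄ − 3√c̄ = 19.0769 − 3 × 4.3677 = 5.9738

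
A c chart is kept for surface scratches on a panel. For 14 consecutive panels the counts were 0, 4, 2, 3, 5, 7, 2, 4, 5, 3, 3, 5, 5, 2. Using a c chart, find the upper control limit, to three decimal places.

c̄ = (0 + 4 + 2 + 3 + 5 + 7 + 2 + 4 + 5 + 3 + 3 + 5 + 5 + 2) / 14 = 50 / 14 = 3.5714
UCL = c̄ + 3√c̄ = 3.5714 + 3 × √3.5714 = 3.5714 + 3 × 1.8898 = 9.2409

9.241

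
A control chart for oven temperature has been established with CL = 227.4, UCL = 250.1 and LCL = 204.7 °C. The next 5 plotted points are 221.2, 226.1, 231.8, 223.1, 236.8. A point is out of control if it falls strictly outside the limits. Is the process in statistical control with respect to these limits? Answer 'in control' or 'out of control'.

in control

All 5 points lie within [204.7, 250.1].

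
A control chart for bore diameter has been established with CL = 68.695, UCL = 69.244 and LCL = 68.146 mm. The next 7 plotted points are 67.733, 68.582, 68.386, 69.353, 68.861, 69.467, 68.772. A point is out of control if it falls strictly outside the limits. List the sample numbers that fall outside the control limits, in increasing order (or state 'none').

1, 4, 6

Compare each point to [68.146, 69.244]: sample 1 = 67.733 < LCL; sample 4 = 69.353 > UCL; sample 6 = 69.467 > UCL.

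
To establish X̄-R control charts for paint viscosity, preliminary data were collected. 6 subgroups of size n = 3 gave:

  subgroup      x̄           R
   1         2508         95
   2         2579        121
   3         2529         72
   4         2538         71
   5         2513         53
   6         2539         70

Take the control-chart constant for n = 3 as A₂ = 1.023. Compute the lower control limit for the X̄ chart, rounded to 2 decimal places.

2452.15

X̄̄ = (2508 + 2579 + 2529 + 2538 + 2513 + 2539) / 6 = 15206.0000 / 6 = 2534.3333
R̄ = (95 + 121 + 72 + 71 + 53 + 70) / 6 = 482.0000 / 6 = 80.3333
LCL = X̄̄ − A₂·R̄ = 2534.3333 − 1.023 × 80.3333 = 2452.1523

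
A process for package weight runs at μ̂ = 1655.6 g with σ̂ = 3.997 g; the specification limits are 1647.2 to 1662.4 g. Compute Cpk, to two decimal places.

0.57

Cpu = (USL − μ̂) / (3σ̂) = (1662.4 − 1655.6) / (3 × 3.997) = 0.5671; Cpl = (μ̂ − LSL) / (3σ̂) = (1655.6 − 1647.2) / (3 × 3.997) = 0.7005; Cpk = min(Cpu, Cpl) = 0.5671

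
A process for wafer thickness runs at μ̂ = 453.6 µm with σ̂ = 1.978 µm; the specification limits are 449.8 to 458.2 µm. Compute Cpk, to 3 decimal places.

0.640

Cpu = (USL − μ̂) / (3σ̂) = (458.2 − 453.6) / (3 × 1.978) = 0.7752; Cpl = (μ̂ − LSL) / (3σ̂) = (453.6 − 449.8) / (3 × 1.978) = 0.6404; Cpk = min(Cpu, Cpl) = 0.6404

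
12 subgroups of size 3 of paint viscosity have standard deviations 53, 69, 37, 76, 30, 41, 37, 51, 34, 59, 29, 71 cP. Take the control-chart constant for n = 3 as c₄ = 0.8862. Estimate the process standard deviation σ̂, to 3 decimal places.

s̄ = (53 + 69 + 37 + 76 + 30 + 41 + 37 + 51 + 34 + 59 + 29 + 71) / 12 = 48.9167
σ̂ = s̄ / c₄ = 48.9167 / 0.8862 = 55.1982

55.198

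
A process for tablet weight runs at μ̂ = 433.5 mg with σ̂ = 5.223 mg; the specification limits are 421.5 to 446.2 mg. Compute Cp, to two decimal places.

Cp = (USL − LSL) / (6σ̂) = (446.2 − 421.5) / (6 × 5.223) = 24.7000 / 31.3380 = 0.7882

0.79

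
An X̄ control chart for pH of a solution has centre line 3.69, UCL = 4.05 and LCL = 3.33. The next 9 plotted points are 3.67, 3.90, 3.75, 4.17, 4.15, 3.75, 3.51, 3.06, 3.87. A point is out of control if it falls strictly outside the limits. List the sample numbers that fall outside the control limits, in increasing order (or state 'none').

Compare each point to [3.33, 4.05]: sample 4 = 4.17 > UCL; sample 5 = 4.15 > UCL; sample 8 = 3.06 < LCL.

4, 5, 8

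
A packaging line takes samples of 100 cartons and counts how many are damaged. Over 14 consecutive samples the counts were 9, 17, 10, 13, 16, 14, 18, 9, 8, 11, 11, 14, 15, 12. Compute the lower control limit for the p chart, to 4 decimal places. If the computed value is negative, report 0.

p̄ = Σdᵢ / (k·n) = 177 / (14 × 100) = 0.12643
LCL = p̄ − 3·√(p̄(1−p̄)/n) = 0.12643 − 3 × 0.03323 = 0.02673

0.0267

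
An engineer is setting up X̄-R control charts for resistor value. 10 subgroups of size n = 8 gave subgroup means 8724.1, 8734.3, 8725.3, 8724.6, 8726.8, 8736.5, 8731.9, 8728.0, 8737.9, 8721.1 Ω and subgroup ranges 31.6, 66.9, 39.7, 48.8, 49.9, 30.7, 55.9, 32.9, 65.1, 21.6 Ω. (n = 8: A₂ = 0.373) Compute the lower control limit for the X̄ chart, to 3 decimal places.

8712.522

X̄̄ = (8724.1 + 8734.3 + 8725.3 + 8724.6 + 8726.8 + 8736.5 + 8731.9 + 8728.0 + 8737.9 + 8721.1) / 10 = 87290.5000 / 10 = 8729.0500
R̄ = (31.6 + 66.9 + 39.7 + 48.8 + 49.9 + 30.7 + 55.9 + 32.9 + 65.1 + 21.6) / 10 = 443.1000 / 10 = 44.3100
LCL = X̄̄ − A₂·R̄ = 8729.0500 − 0.373 × 44.3100 = 8712.5224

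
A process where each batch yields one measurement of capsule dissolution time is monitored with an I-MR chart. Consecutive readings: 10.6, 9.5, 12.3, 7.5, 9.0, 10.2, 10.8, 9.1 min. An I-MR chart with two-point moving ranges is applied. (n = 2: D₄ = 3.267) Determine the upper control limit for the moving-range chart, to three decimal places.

Moving ranges: 1.1, 2.8, 4.8, 1.5, 1.2, 0.6, 1.7; M̄R̄ = 13.7000 / 7 = 1.9571
UCL_MR = D₄·M̄R̄ = 3.267 × 1.9571 = 6.3940

6.394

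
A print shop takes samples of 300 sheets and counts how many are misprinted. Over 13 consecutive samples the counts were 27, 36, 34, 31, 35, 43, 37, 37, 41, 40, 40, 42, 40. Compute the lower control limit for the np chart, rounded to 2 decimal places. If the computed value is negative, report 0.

20.04

p̄ = Σdᵢ / (k·n) = 483 / (13 × 300) = 0.12385
LCL = np̄ − 3·√(np̄(1−p̄)) = 37.1538 − 3 × 5.7055 = 20.0374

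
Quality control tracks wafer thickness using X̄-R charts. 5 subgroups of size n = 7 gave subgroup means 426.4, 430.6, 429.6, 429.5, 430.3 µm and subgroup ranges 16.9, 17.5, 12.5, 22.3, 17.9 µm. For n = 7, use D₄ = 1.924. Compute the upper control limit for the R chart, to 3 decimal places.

33.516

R̄ = (16.9 + 17.5 + 12.5 + 22.3 + 17.9) / 5 = 87.1000 / 5 = 17.4200
UCL_R = D₄·R̄ = 1.924 × 17.4200 = 33.5161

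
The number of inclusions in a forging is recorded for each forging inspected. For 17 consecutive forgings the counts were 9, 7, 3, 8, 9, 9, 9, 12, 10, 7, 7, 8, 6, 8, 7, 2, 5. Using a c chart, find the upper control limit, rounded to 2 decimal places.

15.58

c̄ = (9 + 7 + 3 + 8 + 9 + 9 + 9 + 12 + 10 + 7 + 7 + 8 + 6 + 8 + 7 + 2 + 5) / 17 = 126 / 17 = 7.4118
UCL = c̄ + 3√c̄ = 7.4118 + 3 × √7.4118 = 7.4118 + 3 × 2.7225 = 15.5791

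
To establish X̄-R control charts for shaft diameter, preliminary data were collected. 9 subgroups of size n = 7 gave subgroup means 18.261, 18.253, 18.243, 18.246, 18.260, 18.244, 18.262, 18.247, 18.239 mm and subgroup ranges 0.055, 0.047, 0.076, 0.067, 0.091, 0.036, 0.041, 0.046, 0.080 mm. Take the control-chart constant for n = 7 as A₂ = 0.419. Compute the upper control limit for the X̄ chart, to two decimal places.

18.28

X̄̄ = (18.261 + 18.253 + 18.243 + 18.246 + 18.260 + 18.244 + 18.262 + 18.247 + 18.239) / 9 = 164.2550 / 9 = 18.2506
R̄ = (0.055 + 0.047 + 0.076 + 0.067 + 0.091 + 0.036 + 0.041 + 0.046 + 0.080) / 9 = 0.5390 / 9 = 0.0599
UCL = X̄̄ + A₂·R̄ = 18.2506 + 0.419 × 0.0599 = 18.2756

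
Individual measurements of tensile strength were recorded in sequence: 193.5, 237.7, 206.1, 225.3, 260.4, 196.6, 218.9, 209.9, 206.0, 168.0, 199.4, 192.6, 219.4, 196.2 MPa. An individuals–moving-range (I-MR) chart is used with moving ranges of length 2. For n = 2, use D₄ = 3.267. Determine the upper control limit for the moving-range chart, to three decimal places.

89.290

Moving ranges: 44.2, 31.6, 19.2, 35.1, 63.8, 22.3, 9.0, 3.9, 38.0, 31.4, 6.8, 26.8, 23.2; M̄R̄ = 355.3000 / 13 = 27.3308
UCL_MR = D₄·M̄R̄ = 3.267 × 27.3308 = 89.2896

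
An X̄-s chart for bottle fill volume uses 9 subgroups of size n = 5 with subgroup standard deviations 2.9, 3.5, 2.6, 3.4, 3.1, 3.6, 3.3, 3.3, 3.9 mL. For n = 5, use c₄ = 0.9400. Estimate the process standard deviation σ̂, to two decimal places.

s̄ = (2.9 + 3.5 + 2.6 + 3.4 + 3.1 + 3.6 + 3.3 + 3.3 + 3.9) / 9 = 3.2889
σ̂ = s̄ / c₄ = 3.2889 / 0.9400 = 3.4988

3.50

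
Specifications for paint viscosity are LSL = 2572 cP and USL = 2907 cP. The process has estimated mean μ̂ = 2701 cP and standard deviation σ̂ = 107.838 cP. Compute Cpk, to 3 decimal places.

0.399

Cpu = (USL − μ̂) / (3σ̂) = (2907 − 2701) / (3 × 107.838) = 0.6368; Cpl = (μ̂ − LSL) / (3σ̂) = (2701 − 2572) / (3 × 107.838) = 0.3987; Cpk = min(Cpu, Cpl) = 0.3987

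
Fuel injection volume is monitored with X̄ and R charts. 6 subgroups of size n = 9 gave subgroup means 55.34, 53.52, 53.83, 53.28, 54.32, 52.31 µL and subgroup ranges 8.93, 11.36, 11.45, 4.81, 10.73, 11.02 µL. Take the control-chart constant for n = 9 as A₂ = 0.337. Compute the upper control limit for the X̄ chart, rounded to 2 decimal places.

X̄̄ = (55.34 + 53.52 + 53.83 + 53.28 + 54.32 + 52.31) / 6 = 322.6000 / 6 = 53.7667
R̄ = (8.93 + 11.36 + 11.45 + 4.81 + 10.73 + 11.02) / 6 = 58.3000 / 6 = 9.7167
UCL = X̄̄ + A₂·R̄ = 53.7667 + 0.337 × 9.7167 = 57.0412

57.04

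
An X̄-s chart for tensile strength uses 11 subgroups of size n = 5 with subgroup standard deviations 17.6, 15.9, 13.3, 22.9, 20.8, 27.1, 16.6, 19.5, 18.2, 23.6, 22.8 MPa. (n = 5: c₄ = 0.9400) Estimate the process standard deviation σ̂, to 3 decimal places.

s̄ = (17.6 + 15.9 + 13.3 + 22.9 + 20.8 + 27.1 + 16.6 + 19.5 + 18.2 + 23.6 + 22.8) / 11 = 19.8455
σ̂ = s̄ / c₄ = 19.8455 / 0.9400 = 21.1122

21.112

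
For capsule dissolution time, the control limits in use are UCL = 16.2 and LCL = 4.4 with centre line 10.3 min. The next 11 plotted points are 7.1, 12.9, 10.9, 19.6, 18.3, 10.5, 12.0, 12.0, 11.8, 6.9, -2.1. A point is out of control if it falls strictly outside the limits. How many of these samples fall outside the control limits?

Compare each point to [4.4, 16.2]: sample 4 = 19.6 > UCL; sample 5 = 18.3 > UCL; sample 11 = -2.1 < LCL.

3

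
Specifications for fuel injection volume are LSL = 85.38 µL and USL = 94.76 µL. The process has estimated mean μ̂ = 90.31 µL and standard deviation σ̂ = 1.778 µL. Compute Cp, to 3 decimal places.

0.879

Cp = (USL − LSL) / (6σ̂) = (94.76 − 85.38) / (6 × 1.778) = 9.3800 / 10.6680 = 0.8793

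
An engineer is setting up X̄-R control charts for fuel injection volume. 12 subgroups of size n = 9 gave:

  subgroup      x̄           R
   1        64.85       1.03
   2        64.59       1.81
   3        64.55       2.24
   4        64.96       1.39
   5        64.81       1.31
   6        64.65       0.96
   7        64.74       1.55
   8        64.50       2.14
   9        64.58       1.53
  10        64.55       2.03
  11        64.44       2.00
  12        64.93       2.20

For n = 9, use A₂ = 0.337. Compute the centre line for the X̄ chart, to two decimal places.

64.68

X̄̄ = (64.85 + 64.59 + 64.55 + 64.96 + 64.81 + 64.65 + 64.74 + 64.50 + 64.58 + 64.55 + 64.44 + 64.93) / 12 = 776.1500 / 12 = 64.6792
CL = X̄̄ = 64.6792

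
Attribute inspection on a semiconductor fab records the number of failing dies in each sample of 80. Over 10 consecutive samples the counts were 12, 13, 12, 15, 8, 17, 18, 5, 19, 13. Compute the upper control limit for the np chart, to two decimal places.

23.16

p̄ = Σdᵢ / (k·n) = 132 / (10 × 80) = 0.16500
UCL = np̄ + 3·√(np̄(1−p̄)) = 13.2000 + 3 × √(13.2000×0.83500) = 13.2000 + 3 × 3.3199 = 23.1598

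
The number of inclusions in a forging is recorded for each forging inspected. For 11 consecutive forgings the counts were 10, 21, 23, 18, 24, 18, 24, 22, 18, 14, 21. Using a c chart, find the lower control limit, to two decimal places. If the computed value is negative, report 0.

c̄ = (10 + 21 + 23 + 18 + 24 + 18 + 24 + 22 + 18 + 14 + 21) / 11 = 213 / 11 = 19.3636
LCL = c̄ − 3√c̄ = 19.3636 − 3 × 4.4004 = 6.1624

6.16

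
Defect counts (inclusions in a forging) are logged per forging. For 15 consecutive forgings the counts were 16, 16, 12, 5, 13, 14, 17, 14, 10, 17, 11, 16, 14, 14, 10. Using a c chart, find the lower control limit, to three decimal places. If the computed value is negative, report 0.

c̄ = (16 + 16 + 12 + 5 + 13 + 14 + 17 + 14 + 10 + 17 + 11 + 16 + 14 + 14 + 10) / 15 = 199 / 15 = 13.2667
LCL = c̄ − 3√c̄ = 13.2667 − 3 × 3.6423 = 2.3396

2.340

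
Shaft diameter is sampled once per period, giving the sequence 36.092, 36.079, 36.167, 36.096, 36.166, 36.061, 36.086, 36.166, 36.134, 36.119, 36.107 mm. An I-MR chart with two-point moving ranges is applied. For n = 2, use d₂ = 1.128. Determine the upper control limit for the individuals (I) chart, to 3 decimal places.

36.252

X̄ = (36.092 + 36.079 + 36.167 + 36.096 + 36.166 + 36.061 + 36.086 + 36.166 + 36.134 + 36.119 + 36.107) / 11 = 36.1157
Moving ranges: 0.013, 0.088, 0.071, 0.070, 0.105, 0.025, 0.080, 0.032, 0.015, 0.012; M̄R̄ = 0.5110 / 10 = 0.0511
UCL = X̄ + 3·M̄R̄/d₂ = 36.1157 + 3 × 0.0511 / 1.128 = 36.2516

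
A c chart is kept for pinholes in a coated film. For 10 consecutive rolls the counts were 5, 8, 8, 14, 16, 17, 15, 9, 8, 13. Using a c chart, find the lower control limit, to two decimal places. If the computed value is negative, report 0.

1.22

c̄ = (5 + 8 + 8 + 14 + 16 + 17 + 15 + 9 + 8 + 13) / 10 = 113 / 10 = 11.3000
LCL = c̄ − 3√c̄ = 11.3000 − 3 × 3.3615 = 1.2154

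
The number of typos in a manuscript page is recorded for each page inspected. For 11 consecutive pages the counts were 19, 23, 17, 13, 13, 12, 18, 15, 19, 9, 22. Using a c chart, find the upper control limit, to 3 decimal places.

c̄ = (19 + 23 + 17 + 13 + 13 + 12 + 18 + 15 + 19 + 9 + 22) / 11 = 180 / 11 = 16.3636
UCL = c̄ + 3√c̄ = 16.3636 + 3 × √16.3636 = 16.3636 + 3 × 4.0452 = 28.4992

28.499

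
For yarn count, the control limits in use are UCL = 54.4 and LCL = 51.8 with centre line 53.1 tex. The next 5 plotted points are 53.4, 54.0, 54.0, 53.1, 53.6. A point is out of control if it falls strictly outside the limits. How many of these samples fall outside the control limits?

0

All 5 points lie within [51.8, 54.4].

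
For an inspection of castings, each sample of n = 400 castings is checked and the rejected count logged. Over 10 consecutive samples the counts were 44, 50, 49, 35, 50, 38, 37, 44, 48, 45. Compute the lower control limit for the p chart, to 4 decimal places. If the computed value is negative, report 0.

p̄ = Σdᵢ / (k·n) = 440 / (10 × 400) = 0.11000
LCL = p̄ − 3·√(p̄(1−p̄)/n) = 0.11000 − 3 × 0.01564 = 0.06307

0.0631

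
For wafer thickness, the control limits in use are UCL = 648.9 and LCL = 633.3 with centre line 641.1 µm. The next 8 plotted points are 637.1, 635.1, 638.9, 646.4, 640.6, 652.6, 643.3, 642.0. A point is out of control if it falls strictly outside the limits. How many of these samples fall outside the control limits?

Compare each point to [633.3, 648.9]: sample 6 = 652.6 > UCL.

1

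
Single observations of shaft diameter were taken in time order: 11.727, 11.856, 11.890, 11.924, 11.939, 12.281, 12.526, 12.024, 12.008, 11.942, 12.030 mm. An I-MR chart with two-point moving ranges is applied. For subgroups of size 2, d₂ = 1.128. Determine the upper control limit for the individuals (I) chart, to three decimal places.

12.405

X̄ = (11.727 + 11.856 + 11.890 + 11.924 + 11.939 + 12.281 + 12.526 + 12.024 + 12.008 + 11.942 + 12.030) / 11 = 12.0134
Moving ranges: 0.129, 0.034, 0.034, 0.015, 0.342, 0.245, 0.502, 0.016, 0.066, 0.088; M̄R̄ = 1.4710 / 10 = 0.1471
UCL = X̄ + 3·M̄R̄/d₂ = 12.0134 + 3 × 0.1471 / 1.128 = 12.4046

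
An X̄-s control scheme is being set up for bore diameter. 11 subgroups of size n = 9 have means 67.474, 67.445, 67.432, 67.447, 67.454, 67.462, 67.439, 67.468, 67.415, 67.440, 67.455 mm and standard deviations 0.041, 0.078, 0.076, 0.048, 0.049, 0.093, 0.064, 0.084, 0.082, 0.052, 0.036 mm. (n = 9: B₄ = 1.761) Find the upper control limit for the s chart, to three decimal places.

s̄ = (0.041 + 0.078 + 0.076 + 0.048 + 0.049 + 0.093 + 0.064 + 0.084 + 0.082 + 0.052 + 0.036) / 11 = 0.0639
UCL_s = B₄·s̄ = 1.761 × 0.0639 = 0.1125

0.113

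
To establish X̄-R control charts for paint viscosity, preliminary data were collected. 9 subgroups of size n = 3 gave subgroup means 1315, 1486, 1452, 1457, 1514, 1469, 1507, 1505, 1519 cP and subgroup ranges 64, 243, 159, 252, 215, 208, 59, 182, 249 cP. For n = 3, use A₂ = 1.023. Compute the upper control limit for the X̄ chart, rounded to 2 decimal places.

1654.72

X̄̄ = (1315 + 1486 + 1452 + 1457 + 1514 + 1469 + 1507 + 1505 + 1519) / 9 = 13224.0000 / 9 = 1469.3333
R̄ = (64 + 243 + 159 + 252 + 215 + 208 + 59 + 182 + 249) / 9 = 1631.0000 / 9 = 181.2222
UCL = X̄̄ + A₂·R̄ = 1469.3333 + 1.023 × 181.2222 = 1654.7237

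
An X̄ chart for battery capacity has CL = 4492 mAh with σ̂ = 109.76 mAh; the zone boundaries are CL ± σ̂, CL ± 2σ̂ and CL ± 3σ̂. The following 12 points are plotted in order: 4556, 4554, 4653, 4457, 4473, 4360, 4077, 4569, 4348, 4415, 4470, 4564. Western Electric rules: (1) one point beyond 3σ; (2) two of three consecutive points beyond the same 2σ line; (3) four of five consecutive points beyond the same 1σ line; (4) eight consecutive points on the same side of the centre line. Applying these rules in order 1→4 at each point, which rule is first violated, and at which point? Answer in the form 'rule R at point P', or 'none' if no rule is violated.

rule 1 at point 7

Zone of each point (C = within 1σ̂, B = 1σ̂–2σ̂, A = 2σ̂–3σ̂, * = beyond 3σ̂; sign = side of CL): 1:+C, 2:+C, 3:+B, 4:-C, 5:-C, 6:-B, 7:-*, 8:+C, 9:-B, 10:-C, 11:-C, 12:+C
Rule 1 (one point beyond the 3σ limits) is satisfied at point 7.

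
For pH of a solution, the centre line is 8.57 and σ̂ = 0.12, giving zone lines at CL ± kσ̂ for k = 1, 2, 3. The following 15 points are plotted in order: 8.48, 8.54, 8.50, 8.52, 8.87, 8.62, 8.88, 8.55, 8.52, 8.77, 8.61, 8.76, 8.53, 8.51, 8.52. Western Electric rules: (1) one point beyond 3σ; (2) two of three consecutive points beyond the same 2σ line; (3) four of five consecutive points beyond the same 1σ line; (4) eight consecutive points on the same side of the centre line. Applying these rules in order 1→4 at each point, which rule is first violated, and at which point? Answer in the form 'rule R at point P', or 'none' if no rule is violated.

Zone of each point (C = within 1σ̂, B = 1σ̂–2σ̂, A = 2σ̂–3σ̂, * = beyond 3σ̂; sign = side of CL): 1:-C, 2:-C, 3:-C, 4:-C, 5:+A, 6:+C, 7:+A, 8:-C, 9:-C, 10:+B, 11:+C, 12:+B, 13:-C, 14:-C, 15:-C
Rule 2 (two of three consecutive points beyond the same 2σ limit) is satisfied at point 7.

rule 2 at point 7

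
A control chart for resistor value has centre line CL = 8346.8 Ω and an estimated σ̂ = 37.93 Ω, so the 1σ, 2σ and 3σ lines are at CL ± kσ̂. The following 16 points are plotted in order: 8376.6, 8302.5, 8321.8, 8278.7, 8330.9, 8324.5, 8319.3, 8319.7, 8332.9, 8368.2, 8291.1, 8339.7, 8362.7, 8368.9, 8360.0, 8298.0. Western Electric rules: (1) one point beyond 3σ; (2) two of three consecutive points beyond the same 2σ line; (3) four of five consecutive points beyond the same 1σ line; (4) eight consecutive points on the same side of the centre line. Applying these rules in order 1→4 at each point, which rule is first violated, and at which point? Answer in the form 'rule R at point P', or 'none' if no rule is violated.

Zone of each point (C = within 1σ̂, B = 1σ̂–2σ̂, A = 2σ̂–3σ̂, * = beyond 3σ̂; sign = side of CL): 1:+C, 2:-B, 3:-C, 4:-B, 5:-C, 6:-C, 7:-C, 8:-C, 9:-C, 10:+C, 11:-B, 12:-C, 13:+C, 14:+C, 15:+C, 16:-B
Rule 4 (eight consecutive points on the same side of the centre line) is satisfied at point 9.

rule 4 at point 9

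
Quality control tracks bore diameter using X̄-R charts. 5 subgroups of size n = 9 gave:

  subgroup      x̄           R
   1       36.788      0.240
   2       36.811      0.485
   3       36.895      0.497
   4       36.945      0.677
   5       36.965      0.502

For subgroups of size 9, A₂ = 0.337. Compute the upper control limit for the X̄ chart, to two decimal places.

37.04

X̄̄ = (36.788 + 36.811 + 36.895 + 36.945 + 36.965) / 5 = 184.4040 / 5 = 36.8808
R̄ = (0.240 + 0.485 + 0.497 + 0.677 + 0.502) / 5 = 2.4010 / 5 = 0.4802
UCL = X̄̄ + A₂·R̄ = 36.8808 + 0.337 × 0.4802 = 37.0426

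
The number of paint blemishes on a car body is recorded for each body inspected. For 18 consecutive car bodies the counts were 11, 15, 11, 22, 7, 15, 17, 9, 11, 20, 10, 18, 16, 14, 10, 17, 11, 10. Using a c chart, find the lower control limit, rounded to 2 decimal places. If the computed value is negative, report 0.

2.51

c̄ = (11 + 15 + 11 + 22 + 7 + 15 + 17 + 9 + 11 + 20 + 10 + 18 + 16 + 14 + 10 + 17 + 11 + 10) / 18 = 244 / 18 = 13.5556
LCL = c̄ − 3√c̄ = 13.5556 − 3 × 3.6818 = 2.5102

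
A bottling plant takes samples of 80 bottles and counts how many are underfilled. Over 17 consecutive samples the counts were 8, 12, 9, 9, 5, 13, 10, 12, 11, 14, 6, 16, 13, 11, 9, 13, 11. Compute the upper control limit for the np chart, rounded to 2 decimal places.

19.84

p̄ = Σdᵢ / (k·n) = 182 / (17 × 80) = 0.13382
UCL = np̄ + 3·√(np̄(1−p̄)) = 10.7059 + 3 × √(10.7059×0.86618) = 10.7059 + 3 × 3.0452 = 19.8415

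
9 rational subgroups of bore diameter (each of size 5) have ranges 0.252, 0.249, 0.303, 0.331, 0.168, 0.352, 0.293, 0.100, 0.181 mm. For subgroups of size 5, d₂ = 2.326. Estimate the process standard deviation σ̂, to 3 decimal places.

R̄ = (0.252 + 0.249 + 0.303 + 0.331 + 0.168 + 0.352 + 0.293 + 0.100 + 0.181) / 9 = 0.2477
σ̂ = R̄ / d₂ = 0.2477 / 2.326 = 0.1065

0.106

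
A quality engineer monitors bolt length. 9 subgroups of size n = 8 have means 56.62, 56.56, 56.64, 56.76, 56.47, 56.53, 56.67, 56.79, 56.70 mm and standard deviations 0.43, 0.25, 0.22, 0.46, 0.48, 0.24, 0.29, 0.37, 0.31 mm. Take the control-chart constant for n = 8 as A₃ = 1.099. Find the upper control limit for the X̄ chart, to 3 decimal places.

X̄̄ = (56.62 + 56.56 + 56.64 + 56.76 + 56.47 + 56.53 + 56.67 + 56.79 + 56.70) / 9 = 56.6378
s̄ = (0.43 + 0.25 + 0.22 + 0.46 + 0.48 + 0.24 + 0.29 + 0.37 + 0.31) / 9 = 0.3389
UCL = X̄̄ + A₃·s̄ = 56.6378 + 1.099 × 0.3389 = 57.0102

57.010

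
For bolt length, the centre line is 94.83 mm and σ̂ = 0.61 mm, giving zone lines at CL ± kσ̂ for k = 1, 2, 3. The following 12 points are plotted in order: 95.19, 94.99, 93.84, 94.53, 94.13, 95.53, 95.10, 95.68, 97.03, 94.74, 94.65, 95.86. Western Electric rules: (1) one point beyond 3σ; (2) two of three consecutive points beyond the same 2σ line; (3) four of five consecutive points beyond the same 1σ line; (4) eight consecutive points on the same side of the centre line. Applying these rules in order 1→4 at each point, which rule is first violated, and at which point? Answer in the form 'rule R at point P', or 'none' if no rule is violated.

Zone of each point (C = within 1σ̂, B = 1σ̂–2σ̂, A = 2σ̂–3σ̂, * = beyond 3σ̂; sign = side of CL): 1:+C, 2:+C, 3:-B, 4:-C, 5:-B, 6:+B, 7:+C, 8:+B, 9:+*, 10:-C, 11:-C, 12:+B
Rule 1 (one point beyond the 3σ limits) is satisfied at point 9.

rule 1 at point 9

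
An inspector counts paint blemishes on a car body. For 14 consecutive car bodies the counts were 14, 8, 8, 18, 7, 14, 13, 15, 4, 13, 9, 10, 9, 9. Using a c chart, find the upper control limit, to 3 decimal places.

20.638

c̄ = (14 + 8 + 8 + 18 + 7 + 14 + 13 + 15 + 4 + 13 + 9 + 10 + 9 + 9) / 14 = 151 / 14 = 10.7857
UCL = c̄ + 3√c̄ = 10.7857 + 3 × √10.7857 = 10.7857 + 3 × 3.2842 = 20.6382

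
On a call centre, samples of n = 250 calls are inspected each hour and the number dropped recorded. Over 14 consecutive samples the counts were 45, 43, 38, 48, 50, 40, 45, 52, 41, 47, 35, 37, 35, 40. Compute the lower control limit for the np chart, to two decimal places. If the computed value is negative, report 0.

24.74

p̄ = Σdᵢ / (k·n) = 596 / (14 × 250) = 0.17029
LCL = np̄ − 3·√(np̄(1−p̄)) = 42.5714 − 3 × 5.9432 = 24.7417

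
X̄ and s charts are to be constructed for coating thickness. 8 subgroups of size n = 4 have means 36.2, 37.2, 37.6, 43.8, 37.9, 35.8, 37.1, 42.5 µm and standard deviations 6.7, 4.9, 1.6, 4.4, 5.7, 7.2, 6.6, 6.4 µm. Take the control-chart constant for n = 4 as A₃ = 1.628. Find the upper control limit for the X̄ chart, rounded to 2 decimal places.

47.36

X̄̄ = (36.2 + 37.2 + 37.6 + 43.8 + 37.9 + 35.8 + 37.1 + 42.5) / 8 = 38.5125
s̄ = (6.7 + 4.9 + 1.6 + 4.4 + 5.7 + 7.2 + 6.6 + 6.4) / 8 = 5.4375
UCL = X̄̄ + A₃·s̄ = 38.5125 + 1.628 × 5.4375 = 47.3648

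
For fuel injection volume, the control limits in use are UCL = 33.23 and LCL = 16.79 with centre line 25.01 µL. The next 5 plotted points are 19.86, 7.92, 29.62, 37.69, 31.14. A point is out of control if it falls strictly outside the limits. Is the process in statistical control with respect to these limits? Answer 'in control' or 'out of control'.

out of control

Compare each point to [16.79, 33.23]: sample 2 = 7.92 < LCL; sample 4 = 37.69 > UCL.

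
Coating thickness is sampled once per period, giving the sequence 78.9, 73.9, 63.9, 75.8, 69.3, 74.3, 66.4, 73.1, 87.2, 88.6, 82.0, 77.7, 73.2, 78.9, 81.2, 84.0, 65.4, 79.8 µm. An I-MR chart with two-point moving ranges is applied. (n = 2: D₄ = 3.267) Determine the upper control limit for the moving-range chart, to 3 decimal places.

24.541

Moving ranges: 5.0, 10.0, 11.9, 6.5, 5.0, 7.9, 6.7, 14.1, 1.4, 6.6, 4.3, 4.5, 5.7, 2.3, 2.8, 18.6, 14.4; M̄R̄ = 127.7000 / 17 = 7.5118
UCL_MR = D₄·M̄R̄ = 3.267 × 7.5118 = 24.5409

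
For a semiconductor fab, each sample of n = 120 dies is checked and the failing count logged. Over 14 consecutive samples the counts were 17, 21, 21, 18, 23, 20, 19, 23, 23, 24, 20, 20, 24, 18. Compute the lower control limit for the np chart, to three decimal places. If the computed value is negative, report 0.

8.349

p̄ = Σdᵢ / (k·n) = 291 / (14 × 120) = 0.17321
LCL = np̄ − 3·√(np̄(1−p̄)) = 20.7857 − 3 × 4.1455 = 8.3492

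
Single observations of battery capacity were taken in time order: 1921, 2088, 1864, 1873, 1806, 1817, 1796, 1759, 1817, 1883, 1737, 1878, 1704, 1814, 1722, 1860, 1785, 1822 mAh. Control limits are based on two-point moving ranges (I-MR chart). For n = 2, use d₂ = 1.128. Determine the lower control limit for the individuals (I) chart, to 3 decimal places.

1584.244

X̄ = (1921 + 2088 + 1864 + 1873 + 1806 + 1817 + 1796 + 1759 + 1817 + 1883 + 1737 + 1878 + 1704 + 1814 + 1722 + 1860 + 1785 + 1822) / 18 = 1830.3333
Moving ranges: 167, 224, 9, 67, 11, 21, 37, 58, 66, 146, 141, 174, 110, 92, 138, 75, 37; M̄R̄ = 1573.0000 / 17 = 92.5294
LCL = X̄ − 3·M̄R̄/d₂ = 1830.3333 − 3 × 92.5294 / 1.128 = 1584.2445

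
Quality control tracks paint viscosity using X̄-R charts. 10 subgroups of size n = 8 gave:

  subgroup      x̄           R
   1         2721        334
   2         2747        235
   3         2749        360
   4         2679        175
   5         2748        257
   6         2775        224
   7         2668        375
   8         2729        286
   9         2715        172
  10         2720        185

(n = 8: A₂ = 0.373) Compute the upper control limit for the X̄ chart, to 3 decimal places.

X̄̄ = (2721 + 2747 + 2749 + 2679 + 2748 + 2775 + 2668 + 2729 + 2715 + 2720) / 10 = 27251.0000 / 10 = 2725.1000
R̄ = (334 + 235 + 360 + 175 + 257 + 224 + 375 + 286 + 172 + 185) / 10 = 2603.0000 / 10 = 260.3000
UCL = X̄̄ + A₂·R̄ = 2725.1000 + 0.373 × 260.3000 = 2822.1919

2822.192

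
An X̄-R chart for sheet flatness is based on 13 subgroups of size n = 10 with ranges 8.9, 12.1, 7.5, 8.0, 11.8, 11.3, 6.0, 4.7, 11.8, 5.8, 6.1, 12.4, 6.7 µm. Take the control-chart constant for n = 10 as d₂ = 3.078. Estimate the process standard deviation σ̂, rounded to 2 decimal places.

2.83

R̄ = (8.9 + 12.1 + 7.5 + 8.0 + 11.8 + 11.3 + 6.0 + 4.7 + 11.8 + 5.8 + 6.1 + 12.4 + 6.7) / 13 = 8.7000
σ̂ = R̄ / d₂ = 8.7000 / 3.078 = 2.8265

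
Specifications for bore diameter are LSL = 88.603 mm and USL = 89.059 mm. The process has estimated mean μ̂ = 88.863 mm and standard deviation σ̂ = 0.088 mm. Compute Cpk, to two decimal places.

0.74

Cpu = (USL − μ̂) / (3σ̂) = (89.059 − 88.863) / (3 × 0.088) = 0.7424; Cpl = (μ̂ − LSL) / (3σ̂) = (88.863 − 88.603) / (3 × 0.088) = 0.9848; Cpk = min(Cpu, Cpl) = 0.7424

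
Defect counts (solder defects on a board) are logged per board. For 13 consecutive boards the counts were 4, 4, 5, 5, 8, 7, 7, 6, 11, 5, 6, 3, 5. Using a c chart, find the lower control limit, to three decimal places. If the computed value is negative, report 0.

0.000

c̄ = (4 + 4 + 5 + 5 + 8 + 7 + 7 + 6 + 11 + 5 + 6 + 3 + 5) / 13 = 76 / 13 = 5.8462
LCL = c̄ − 3√c̄ = 5.8462 − 3 × 2.4179 = -1.4075 → 0 (cannot be negative)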